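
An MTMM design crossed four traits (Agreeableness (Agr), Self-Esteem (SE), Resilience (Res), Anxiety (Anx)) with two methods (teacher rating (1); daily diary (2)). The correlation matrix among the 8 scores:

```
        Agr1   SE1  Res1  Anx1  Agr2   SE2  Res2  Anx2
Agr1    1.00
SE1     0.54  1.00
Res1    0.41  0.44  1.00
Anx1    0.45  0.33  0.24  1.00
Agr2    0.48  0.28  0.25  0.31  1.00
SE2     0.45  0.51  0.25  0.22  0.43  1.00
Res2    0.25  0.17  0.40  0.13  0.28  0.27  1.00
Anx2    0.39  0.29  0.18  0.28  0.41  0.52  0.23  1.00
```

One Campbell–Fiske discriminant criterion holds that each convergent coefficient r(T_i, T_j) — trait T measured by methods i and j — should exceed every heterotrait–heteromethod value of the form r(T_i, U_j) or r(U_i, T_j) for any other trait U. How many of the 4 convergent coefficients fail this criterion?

Checking each validity diagonal entry against its comparison values:
Agr (methods 1·2): 0.48 vs {0.45, 0.28, 0.25, 0.25, 0.39, 0.31} → pass.
SE (methods 1·2): 0.51 vs {0.28, 0.45, 0.17, 0.25, 0.29, 0.22} → pass.
Res (methods 1·2): 0.40 vs {0.25, 0.25, 0.25, 0.17, 0.18, 0.13} → pass.
Anx (methods 1·2): 0.28 vs {0.31, 0.39, 0.22, 0.29, 0.13, 0.18} → fail.
1 of 4 fail.

1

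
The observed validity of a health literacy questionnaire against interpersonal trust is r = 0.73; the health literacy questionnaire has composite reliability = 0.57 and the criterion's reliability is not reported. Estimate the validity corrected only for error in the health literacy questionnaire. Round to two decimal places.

0.97

Single correction: r_c = r_obs / √r_xx = 0.73 / √0.57 = 0.73 / 0.7550 ≈ 0.97.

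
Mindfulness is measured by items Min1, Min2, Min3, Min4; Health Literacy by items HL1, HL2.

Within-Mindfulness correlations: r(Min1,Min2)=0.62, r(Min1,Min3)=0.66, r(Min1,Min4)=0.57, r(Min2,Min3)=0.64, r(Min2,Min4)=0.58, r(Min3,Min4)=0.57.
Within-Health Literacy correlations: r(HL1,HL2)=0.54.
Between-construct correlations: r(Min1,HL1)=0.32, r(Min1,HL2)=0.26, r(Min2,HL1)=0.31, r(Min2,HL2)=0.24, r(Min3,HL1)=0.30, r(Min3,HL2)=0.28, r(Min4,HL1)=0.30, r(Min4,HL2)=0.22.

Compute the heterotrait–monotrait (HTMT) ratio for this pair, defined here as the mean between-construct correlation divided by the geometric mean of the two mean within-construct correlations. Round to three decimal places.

Between-construct mean = 2.23/8 = 0.2788.
Mean within-Min = 3.64/6 = 0.6067; mean within-HL = 0.54/1 = 0.5400.
Geometric mean = √(0.6067 × 0.5400) = 0.5724.
HTMT = 0.2788 / 0.5724 = 0.487.

0.487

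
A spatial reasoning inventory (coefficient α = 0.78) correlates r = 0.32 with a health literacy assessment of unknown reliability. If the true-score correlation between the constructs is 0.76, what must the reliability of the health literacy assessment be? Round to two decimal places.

r_true = r_obs / √(r_xx · r_yy) ⇒ 0.76 = 0.32 / √(0.78 · r_yy).
√(0.78 · r_yy) = 0.32 / 0.76 = 0.4211; 0.78 · r_yy = 0.1773; r_yy = 0.1773 / 0.78 ≈ 0.23.

0.23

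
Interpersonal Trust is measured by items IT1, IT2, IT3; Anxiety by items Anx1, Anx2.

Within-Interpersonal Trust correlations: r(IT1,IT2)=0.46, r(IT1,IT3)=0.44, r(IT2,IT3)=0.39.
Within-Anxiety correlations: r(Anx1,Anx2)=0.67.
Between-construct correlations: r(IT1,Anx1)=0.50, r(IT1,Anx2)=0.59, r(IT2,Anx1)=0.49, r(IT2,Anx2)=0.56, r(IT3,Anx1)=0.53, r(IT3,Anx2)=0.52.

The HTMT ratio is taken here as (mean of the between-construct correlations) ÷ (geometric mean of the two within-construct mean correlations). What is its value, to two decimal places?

0.99

Between-construct mean = 3.19/6 = 0.5317.
Mean within-IT = 1.29/3 = 0.4300; mean within-Anx = 0.67/1 = 0.6700.
Geometric mean = √(0.4300 × 0.6700) = 0.5367.
HTMT = 0.5317 / 0.5367 = 0.99.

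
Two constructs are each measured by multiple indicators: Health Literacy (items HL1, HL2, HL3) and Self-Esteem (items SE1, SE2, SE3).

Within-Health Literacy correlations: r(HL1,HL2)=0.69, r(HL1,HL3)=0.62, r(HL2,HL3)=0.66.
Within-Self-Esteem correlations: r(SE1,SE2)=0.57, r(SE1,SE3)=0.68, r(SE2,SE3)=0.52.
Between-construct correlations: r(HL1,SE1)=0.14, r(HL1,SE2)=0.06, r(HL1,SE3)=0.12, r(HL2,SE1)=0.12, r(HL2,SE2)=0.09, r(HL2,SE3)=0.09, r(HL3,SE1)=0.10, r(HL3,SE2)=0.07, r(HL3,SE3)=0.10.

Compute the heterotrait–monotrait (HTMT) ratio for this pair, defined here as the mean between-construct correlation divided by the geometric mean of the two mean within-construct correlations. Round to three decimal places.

Between-construct mean = 0.89/9 = 0.0989.
Mean within-HL = 1.97/3 = 0.6567; mean within-SE = 1.77/3 = 0.5900.
Geometric mean = √(0.6567 × 0.5900) = 0.6225.
HTMT = 0.0989 / 0.6225 = 0.159.

0.159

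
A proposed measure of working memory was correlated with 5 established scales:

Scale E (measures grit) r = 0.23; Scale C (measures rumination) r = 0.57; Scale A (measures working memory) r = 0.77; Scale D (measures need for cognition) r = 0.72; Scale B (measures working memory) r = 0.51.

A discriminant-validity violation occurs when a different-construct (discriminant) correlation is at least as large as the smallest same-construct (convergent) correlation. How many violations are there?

Convergent (same construct = working memory): Scale A, Scale B.
Smallest convergent = 0.51. Discriminant values: 0.23, 0.57, 0.72; count ≥ 0.51 → 2.

2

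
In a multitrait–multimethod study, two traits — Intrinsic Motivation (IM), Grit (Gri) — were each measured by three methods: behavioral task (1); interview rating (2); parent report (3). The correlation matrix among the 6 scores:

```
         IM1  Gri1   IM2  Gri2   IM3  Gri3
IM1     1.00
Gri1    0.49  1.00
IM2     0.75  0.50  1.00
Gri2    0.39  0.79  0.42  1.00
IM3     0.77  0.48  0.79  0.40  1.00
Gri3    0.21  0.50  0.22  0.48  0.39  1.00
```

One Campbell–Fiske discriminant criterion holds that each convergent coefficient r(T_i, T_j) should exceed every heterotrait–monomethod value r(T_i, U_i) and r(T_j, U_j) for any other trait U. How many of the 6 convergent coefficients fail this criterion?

Convergent coefficients and their comparison sets:
IM (methods 1·2): 0.75 vs {0.49, 0.42} → pass.
IM (methods 1·3): 0.77 vs {0.49, 0.39} → pass.
IM (methods 2·3): 0.79 vs {0.42, 0.39} → pass.
Gri (methods 1·2): 0.79 vs {0.49, 0.42} → pass.
Gri (methods 1·3): 0.50 vs {0.49, 0.39} → pass.
Gri (methods 2·3): 0.48 vs {0.42, 0.39} → pass.
0 of 6 fail.

0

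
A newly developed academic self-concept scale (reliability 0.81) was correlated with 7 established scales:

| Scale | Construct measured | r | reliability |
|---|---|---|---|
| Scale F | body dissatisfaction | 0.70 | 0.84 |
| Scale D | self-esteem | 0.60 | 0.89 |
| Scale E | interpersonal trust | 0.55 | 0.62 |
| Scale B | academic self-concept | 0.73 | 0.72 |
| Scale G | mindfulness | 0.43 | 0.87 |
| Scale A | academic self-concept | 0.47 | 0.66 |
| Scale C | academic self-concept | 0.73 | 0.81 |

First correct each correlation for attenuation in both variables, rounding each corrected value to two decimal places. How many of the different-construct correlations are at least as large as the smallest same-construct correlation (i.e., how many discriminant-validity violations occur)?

Disattenuated r (r / √(r_scale · r_new)):
  Scale F (disc): 0.70 / √(0.84·0.81) = 0.85
  Scale D (disc): 0.60 / √(0.89·0.81) = 0.71
  Scale E (disc): 0.55 / √(0.62·0.81) = 0.78
  Scale B (conv): 0.73 / √(0.72·0.81) = 0.96
  Scale G (disc): 0.43 / √(0.87·0.81) = 0.51
  Scale A (conv): 0.47 / √(0.66·0.81) = 0.64
  Scale C (conv): 0.73 / √(0.81·0.81) = 0.90
Smallest convergent = 0.64. Discriminant values: 0.85, 0.71, 0.78, 0.51; count ≥ 0.64 → 3.

3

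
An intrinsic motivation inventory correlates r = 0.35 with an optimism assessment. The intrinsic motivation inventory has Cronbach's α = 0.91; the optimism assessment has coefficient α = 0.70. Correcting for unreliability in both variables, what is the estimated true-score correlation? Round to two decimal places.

r_true = r_obs / √(r_xx · r_yy) = 0.35 / √(0.91 × 0.70) = 0.35 / √0.6370 = 0.35 / 0.7981 ≈ 0.44.

0.44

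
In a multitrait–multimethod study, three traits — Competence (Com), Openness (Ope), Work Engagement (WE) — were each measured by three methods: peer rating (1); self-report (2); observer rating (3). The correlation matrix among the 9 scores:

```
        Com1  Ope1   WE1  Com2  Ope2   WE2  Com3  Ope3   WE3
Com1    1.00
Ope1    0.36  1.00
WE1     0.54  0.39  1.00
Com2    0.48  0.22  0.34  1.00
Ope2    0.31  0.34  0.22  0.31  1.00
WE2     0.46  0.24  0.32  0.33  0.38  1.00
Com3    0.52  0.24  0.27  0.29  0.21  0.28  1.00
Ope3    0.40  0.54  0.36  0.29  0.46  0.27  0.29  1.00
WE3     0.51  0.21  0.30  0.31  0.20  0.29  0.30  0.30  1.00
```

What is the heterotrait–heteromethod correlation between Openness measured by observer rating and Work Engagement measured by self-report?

Different traits and methods: r(Ope3, WE2) = 0.27.

0.27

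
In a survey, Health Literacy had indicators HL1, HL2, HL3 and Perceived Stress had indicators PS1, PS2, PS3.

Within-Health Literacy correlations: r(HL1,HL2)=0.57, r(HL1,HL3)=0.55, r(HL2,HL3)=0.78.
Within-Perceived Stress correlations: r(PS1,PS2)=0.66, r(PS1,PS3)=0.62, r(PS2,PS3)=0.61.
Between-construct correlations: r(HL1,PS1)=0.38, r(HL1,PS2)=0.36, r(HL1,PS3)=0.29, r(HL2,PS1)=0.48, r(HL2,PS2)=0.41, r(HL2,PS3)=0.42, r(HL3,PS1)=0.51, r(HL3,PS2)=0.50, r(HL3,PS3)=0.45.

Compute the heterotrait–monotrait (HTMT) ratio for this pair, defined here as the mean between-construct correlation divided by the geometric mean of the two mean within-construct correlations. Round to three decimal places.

0.668

Between-construct mean = 3.80/9 = 0.4222.
Mean within-HL = 1.90/3 = 0.6333; mean within-PS = 1.89/3 = 0.6300.
Geometric mean = √(0.6333 × 0.6300) = 0.6316.
HTMT = 0.4222 / 0.6316 = 0.668.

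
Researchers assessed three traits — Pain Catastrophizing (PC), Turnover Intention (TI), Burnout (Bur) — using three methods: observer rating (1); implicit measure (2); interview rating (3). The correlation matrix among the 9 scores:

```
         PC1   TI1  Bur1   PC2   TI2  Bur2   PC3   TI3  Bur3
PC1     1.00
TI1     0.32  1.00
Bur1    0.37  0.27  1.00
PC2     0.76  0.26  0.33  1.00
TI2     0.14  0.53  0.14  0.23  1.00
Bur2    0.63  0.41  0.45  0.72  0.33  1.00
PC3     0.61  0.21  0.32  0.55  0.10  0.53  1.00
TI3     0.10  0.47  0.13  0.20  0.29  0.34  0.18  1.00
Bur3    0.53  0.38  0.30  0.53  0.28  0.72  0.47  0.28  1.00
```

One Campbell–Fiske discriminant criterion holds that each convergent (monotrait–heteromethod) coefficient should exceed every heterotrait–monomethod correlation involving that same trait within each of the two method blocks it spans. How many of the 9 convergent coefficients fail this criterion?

5

Convergent coefficients and their comparison sets:
PC (methods 1·2): 0.76 vs {0.32, 0.23, 0.37, 0.72} → pass.
PC (methods 1·3): 0.61 vs {0.32, 0.18, 0.37, 0.47} → pass.
PC (methods 2·3): 0.55 vs {0.23, 0.18, 0.72, 0.47} → fail.
TI (methods 1·2): 0.53 vs {0.32, 0.23, 0.27, 0.33} → pass.
TI (methods 1·3): 0.47 vs {0.32, 0.18, 0.27, 0.28} → pass.
TI (methods 2·3): 0.29 vs {0.23, 0.18, 0.33, 0.28} → fail.
Bur (methods 1·2): 0.45 vs {0.37, 0.72, 0.27, 0.33} → fail.
Bur (methods 1·3): 0.30 vs {0.37, 0.47, 0.27, 0.28} → fail.
Bur (methods 2·3): 0.72 vs {0.72, 0.47, 0.33, 0.28} → fail.
5 of 9 fail.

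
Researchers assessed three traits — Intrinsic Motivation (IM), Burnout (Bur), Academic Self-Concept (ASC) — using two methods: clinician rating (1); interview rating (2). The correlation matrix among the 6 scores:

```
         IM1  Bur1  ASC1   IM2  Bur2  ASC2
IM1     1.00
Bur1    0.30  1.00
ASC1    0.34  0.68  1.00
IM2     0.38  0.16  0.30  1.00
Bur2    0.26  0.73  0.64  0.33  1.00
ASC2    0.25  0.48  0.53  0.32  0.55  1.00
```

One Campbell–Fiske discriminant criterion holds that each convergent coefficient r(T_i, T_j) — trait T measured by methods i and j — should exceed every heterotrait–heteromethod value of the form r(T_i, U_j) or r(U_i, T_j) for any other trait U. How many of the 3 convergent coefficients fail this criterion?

Checking each validity diagonal entry against its comparison values:
IM (methods 1·2): 0.38 vs {0.26, 0.16, 0.25, 0.30} → pass.
Bur (methods 1·2): 0.73 vs {0.16, 0.26, 0.48, 0.64} → pass.
ASC (methods 1·2): 0.53 vs {0.30, 0.25, 0.64, 0.48} → fail.
1 of 3 fail.

1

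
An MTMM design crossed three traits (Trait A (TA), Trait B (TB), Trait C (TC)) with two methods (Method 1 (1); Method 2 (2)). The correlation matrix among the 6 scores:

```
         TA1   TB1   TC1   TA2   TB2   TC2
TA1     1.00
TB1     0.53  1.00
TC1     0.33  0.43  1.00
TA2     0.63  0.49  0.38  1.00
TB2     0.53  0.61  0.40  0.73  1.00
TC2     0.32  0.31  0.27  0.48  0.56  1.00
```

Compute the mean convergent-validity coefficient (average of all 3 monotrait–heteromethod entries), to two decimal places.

Convergent values: 0.63, 0.61, 0.27; mean = 1.51/3 = 0.50.

0.50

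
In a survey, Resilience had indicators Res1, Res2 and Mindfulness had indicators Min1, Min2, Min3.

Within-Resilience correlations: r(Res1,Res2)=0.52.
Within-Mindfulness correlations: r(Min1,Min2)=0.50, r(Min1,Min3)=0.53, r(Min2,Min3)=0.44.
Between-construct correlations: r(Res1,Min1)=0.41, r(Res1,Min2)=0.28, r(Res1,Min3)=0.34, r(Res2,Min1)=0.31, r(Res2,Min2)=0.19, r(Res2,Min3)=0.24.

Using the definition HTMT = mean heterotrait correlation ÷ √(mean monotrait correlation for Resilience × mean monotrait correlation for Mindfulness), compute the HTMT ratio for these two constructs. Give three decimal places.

0.584

Mean heterotrait r = 1.77/6 = 0.2950.
Mean within-Res = 0.52/1 = 0.5200; mean within-Min = 1.47/3 = 0.4900.
Geometric mean = √(0.5200 × 0.4900) = 0.5048.
HTMT = 0.2950 / 0.5048 = 0.584.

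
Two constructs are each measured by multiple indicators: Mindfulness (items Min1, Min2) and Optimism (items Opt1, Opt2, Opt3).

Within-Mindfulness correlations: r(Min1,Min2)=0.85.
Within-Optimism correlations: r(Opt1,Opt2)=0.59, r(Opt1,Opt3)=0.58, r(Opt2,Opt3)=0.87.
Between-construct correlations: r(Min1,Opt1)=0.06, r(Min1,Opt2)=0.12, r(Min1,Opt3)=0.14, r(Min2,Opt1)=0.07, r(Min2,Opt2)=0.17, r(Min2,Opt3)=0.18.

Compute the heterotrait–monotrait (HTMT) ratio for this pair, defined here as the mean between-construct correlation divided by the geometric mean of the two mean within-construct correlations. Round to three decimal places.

Between-construct mean = 0.74/6 = 0.1233.
Mean within-Min = 0.85/1 = 0.8500; mean within-Opt = 2.04/3 = 0.6800.
Geometric mean = √(0.8500 × 0.6800) = 0.7603.
HTMT = 0.1233 / 0.7603 = 0.162.

0.162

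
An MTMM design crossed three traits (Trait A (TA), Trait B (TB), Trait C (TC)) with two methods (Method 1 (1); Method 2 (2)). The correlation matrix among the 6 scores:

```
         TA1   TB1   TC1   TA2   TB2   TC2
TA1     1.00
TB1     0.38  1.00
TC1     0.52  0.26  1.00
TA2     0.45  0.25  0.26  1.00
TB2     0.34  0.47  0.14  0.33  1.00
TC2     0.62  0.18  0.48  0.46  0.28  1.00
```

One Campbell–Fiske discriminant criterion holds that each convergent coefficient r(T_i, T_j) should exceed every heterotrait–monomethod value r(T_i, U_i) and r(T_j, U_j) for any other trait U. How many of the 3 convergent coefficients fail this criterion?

Convergent coefficients and their comparison sets:
TA (methods 1·2): 0.45 vs {0.38, 0.33, 0.52, 0.46} → fail.
TB (methods 1·2): 0.47 vs {0.38, 0.33, 0.26, 0.28} → pass.
TC (methods 1·2): 0.48 vs {0.52, 0.46, 0.26, 0.28} → fail.
2 of 3 fail.

2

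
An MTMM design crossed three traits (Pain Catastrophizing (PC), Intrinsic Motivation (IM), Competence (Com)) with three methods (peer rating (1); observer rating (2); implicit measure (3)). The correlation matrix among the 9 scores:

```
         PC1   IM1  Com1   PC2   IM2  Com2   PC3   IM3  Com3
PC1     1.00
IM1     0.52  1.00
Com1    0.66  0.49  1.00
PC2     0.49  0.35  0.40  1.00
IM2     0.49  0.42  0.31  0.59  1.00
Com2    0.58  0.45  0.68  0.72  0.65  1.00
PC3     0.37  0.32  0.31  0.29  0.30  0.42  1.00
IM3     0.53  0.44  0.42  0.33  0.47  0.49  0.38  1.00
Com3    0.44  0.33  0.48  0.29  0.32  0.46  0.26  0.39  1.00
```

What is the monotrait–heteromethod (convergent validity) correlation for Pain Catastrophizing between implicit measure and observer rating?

Same trait (PC), different methods: r(PC3, PC2) = 0.29.

0.29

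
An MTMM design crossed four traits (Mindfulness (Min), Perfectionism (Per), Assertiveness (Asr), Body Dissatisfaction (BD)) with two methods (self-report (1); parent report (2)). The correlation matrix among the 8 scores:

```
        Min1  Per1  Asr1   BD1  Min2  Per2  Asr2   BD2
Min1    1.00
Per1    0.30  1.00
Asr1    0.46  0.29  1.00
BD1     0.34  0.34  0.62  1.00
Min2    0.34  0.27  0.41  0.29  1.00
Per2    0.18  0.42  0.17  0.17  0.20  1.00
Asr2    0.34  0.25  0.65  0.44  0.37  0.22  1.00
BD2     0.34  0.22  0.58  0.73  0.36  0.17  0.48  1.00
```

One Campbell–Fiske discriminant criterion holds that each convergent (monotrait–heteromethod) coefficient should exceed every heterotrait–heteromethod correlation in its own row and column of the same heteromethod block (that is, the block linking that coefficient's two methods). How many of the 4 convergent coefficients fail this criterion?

1

Checking each validity diagonal entry against its comparison values:
Min (methods 1·2): 0.34 vs {0.18, 0.27, 0.34, 0.41, 0.34, 0.29} → fail.
Per (methods 1·2): 0.42 vs {0.27, 0.18, 0.25, 0.17, 0.22, 0.17} → pass.
Asr (methods 1·2): 0.65 vs {0.41, 0.34, 0.17, 0.25, 0.58, 0.44} → pass.
BD (methods 1·2): 0.73 vs {0.29, 0.34, 0.17, 0.22, 0.44, 0.58} → pass.
1 of 4 fail.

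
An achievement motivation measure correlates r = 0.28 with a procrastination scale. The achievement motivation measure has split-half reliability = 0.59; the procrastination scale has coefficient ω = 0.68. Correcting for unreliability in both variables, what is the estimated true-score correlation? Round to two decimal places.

0.44

r_true = r_obs / √(r_xx · r_yy) = 0.28 / √(0.59 × 0.68) = 0.28 / √0.4012 = 0.28 / 0.6334 ≈ 0.44.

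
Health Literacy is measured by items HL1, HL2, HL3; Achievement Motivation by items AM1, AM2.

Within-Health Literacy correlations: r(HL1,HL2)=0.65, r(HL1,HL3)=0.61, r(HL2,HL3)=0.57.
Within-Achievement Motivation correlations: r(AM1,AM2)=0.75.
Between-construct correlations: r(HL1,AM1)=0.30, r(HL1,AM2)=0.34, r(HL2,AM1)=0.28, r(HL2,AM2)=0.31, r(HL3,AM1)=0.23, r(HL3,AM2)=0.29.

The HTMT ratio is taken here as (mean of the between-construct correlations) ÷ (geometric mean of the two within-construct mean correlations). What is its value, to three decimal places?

0.431

Mean heterotrait r = 1.75/6 = 0.2917.
Mean within-HL = 1.83/3 = 0.6100; mean within-AM = 0.75/1 = 0.7500.
Geometric mean = √(0.6100 × 0.7500) = 0.6764.
HTMT = 0.2917 / 0.6764 = 0.431.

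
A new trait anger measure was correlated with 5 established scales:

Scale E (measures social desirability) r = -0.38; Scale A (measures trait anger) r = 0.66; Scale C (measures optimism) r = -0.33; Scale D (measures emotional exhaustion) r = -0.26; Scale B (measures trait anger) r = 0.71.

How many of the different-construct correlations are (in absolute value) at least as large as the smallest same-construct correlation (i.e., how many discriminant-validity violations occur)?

Convergent (same construct = trait anger): Scale A, Scale B.
Smallest convergent = 0.66. Discriminant |r|: 0.38, 0.33, 0.26; count ≥ 0.66 → 0.

0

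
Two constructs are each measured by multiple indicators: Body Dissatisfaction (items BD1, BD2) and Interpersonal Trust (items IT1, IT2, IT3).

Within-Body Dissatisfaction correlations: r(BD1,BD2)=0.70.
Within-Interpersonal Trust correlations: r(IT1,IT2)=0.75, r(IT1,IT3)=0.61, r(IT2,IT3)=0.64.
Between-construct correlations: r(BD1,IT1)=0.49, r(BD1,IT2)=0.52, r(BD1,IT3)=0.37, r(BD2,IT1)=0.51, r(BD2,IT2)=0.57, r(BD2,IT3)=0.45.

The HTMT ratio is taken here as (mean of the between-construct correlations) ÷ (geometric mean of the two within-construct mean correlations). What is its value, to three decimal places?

0.710

Between-construct mean = 2.91/6 = 0.4850.
Mean within-BD = 0.70/1 = 0.7000; mean within-IT = 2.00/3 = 0.6667.
Geometric mean = √(0.7000 × 0.6667) = 0.6831.
HTMT = 0.4850 / 0.6831 = 0.710.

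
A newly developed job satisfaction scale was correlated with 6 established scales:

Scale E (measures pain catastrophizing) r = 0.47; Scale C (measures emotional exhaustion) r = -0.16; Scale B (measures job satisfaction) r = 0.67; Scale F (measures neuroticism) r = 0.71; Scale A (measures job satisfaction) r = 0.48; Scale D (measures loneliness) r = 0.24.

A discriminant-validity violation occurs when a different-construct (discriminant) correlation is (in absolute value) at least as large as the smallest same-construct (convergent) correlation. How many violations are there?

Convergent (same construct = job satisfaction): Scale B, Scale A.
Smallest convergent = 0.48. Discriminant |r|: 0.47, 0.16, 0.71, 0.24; count ≥ 0.48 → 1.

1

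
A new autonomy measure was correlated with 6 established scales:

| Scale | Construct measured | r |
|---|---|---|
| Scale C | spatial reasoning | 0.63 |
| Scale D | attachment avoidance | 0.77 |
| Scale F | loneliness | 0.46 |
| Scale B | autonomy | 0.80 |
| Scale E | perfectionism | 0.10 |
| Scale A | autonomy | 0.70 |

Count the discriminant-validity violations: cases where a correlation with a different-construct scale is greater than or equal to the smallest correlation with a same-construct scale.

1

Convergent (same construct = autonomy): Scale B, Scale A.
Smallest convergent = 0.70. Discriminant values: 0.63, 0.77, 0.46, 0.10; count ≥ 0.70 → 1.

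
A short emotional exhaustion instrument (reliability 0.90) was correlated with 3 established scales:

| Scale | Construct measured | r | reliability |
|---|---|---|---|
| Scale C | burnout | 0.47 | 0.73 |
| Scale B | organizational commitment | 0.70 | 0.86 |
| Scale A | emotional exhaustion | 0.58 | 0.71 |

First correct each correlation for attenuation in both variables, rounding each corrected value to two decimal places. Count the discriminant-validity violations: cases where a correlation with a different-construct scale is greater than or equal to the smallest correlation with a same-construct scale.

1

Disattenuated r (r / √(r_scale · r_new)):
  Scale C (disc): 0.47 / √(0.73·0.90) = 0.58
  Scale B (disc): 0.70 / √(0.86·0.90) = 0.80
  Scale A (conv): 0.58 / √(0.71·0.90) = 0.73
Smallest convergent = 0.73. Discriminant values: 0.58, 0.80; count ≥ 0.73 → 1.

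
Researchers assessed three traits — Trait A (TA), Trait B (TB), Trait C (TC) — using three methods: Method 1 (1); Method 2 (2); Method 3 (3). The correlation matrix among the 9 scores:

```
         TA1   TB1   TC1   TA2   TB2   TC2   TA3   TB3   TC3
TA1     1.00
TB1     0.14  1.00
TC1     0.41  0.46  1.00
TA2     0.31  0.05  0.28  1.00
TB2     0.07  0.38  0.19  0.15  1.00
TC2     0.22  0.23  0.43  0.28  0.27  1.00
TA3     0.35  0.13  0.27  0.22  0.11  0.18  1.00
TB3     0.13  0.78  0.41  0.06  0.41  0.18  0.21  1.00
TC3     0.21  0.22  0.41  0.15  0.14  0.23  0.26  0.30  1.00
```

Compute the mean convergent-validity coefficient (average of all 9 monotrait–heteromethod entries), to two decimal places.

0.39

Convergent values: 0.31, 0.35, 0.22, 0.38, 0.78, 0.41, 0.43, 0.41, 0.23; mean = 3.52/9 = 0.39.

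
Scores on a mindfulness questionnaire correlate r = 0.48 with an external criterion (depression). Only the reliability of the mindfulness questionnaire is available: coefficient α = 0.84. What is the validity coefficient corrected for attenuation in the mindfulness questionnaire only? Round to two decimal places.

Single correction: r_c = r_obs / √r_xx = 0.48 / √0.84 = 0.48 / 0.9165 ≈ 0.52.

0.52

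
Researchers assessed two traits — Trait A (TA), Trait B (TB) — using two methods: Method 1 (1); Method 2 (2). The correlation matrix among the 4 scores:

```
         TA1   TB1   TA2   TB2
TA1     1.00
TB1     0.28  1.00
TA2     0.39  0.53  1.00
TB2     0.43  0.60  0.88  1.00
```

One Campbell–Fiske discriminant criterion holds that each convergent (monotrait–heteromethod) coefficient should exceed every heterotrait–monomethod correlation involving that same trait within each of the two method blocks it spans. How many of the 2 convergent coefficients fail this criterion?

Convergent coefficients and their comparison sets:
TA (methods 1·2): 0.39 vs {0.28, 0.88} → fail.
TB (methods 1·2): 0.60 vs {0.28, 0.88} → fail.
2 of 2 fail.

2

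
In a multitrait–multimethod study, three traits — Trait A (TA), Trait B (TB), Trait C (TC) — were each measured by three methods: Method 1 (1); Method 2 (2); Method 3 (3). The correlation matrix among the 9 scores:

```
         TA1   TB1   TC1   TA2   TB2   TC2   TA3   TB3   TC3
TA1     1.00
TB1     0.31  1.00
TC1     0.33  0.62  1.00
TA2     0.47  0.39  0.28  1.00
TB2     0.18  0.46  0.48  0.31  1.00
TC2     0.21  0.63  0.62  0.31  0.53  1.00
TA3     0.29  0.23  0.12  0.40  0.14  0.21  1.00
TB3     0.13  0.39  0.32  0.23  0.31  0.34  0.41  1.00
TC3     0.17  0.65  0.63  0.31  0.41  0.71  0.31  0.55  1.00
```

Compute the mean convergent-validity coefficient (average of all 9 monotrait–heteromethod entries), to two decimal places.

0.48

Convergent values: 0.47, 0.29, 0.40, 0.46, 0.39, 0.31, 0.62, 0.63, 0.71; mean = 4.28/9 = 0.48.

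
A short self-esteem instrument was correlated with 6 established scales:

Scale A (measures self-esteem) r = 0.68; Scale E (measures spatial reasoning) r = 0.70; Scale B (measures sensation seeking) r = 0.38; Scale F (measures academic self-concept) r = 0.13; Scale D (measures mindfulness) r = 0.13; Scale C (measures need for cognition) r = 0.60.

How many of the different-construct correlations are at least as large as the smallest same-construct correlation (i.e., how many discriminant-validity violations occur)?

Convergent (same construct = self-esteem): Scale A.
Smallest convergent = 0.68. Discriminant values: 0.70, 0.38, 0.13, 0.13, 0.60; count ≥ 0.68 → 1.

1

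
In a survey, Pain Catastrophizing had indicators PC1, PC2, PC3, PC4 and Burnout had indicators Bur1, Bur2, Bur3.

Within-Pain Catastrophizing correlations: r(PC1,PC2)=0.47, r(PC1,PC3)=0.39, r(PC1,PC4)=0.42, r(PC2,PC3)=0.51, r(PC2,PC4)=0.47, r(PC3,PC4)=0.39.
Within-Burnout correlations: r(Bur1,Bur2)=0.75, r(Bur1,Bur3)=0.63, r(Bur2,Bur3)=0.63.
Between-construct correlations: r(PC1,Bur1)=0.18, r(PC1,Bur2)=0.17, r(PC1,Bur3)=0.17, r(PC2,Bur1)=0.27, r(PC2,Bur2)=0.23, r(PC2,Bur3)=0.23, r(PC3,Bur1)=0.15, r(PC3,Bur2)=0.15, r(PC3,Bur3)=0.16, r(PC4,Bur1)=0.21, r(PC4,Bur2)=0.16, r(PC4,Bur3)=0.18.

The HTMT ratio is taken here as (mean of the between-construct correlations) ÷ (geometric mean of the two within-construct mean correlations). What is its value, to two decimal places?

Mean heterotrait r = 2.26/12 = 0.1883.
Mean within-PC = 2.65/6 = 0.4417; mean within-Bur = 2.01/3 = 0.6700.
Geometric mean = √(0.4417 × 0.6700) = 0.5440.
HTMT = 0.1883 / 0.5440 = 0.35.

0.35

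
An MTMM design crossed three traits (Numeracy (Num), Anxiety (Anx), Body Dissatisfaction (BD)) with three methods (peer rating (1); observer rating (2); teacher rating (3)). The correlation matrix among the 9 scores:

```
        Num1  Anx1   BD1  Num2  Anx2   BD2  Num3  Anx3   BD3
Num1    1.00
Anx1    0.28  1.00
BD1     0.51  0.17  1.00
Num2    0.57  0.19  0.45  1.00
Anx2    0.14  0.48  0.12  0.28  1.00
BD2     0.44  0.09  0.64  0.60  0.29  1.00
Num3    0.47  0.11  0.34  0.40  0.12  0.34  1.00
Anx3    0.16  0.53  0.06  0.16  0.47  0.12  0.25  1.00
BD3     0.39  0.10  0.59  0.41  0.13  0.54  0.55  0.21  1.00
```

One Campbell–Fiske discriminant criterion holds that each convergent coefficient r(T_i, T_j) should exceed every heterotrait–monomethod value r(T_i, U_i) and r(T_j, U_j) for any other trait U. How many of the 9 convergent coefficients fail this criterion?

Checking each validity diagonal entry against its comparison values:
Num (methods 1·2): 0.57 vs {0.28, 0.28, 0.51, 0.60} → fail.
Num (methods 1·3): 0.47 vs {0.28, 0.25, 0.51, 0.55} → fail.
Num (methods 2·3): 0.40 vs {0.28, 0.25, 0.60, 0.55} → fail.
Anx (methods 1·2): 0.48 vs {0.28, 0.28, 0.17, 0.29} → pass.
Anx (methods 1·3): 0.53 vs {0.28, 0.25, 0.17, 0.21} → pass.
Anx (methods 2·3): 0.47 vs {0.28, 0.25, 0.29, 0.21} → pass.
BD (methods 1·2): 0.64 vs {0.51, 0.60, 0.17, 0.29} → pass.
BD (methods 1·3): 0.59 vs {0.51, 0.55, 0.17, 0.21} → pass.
BD (methods 2·3): 0.54 vs {0.60, 0.55, 0.29, 0.21} → fail.
4 of 9 fail.

4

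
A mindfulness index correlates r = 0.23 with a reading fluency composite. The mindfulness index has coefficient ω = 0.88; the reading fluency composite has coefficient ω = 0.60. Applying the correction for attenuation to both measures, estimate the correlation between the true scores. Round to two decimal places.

0.32

r_true = r_obs / √(r_xx · r_yy) = 0.23 / √(0.88 × 0.60) = 0.23 / √0.5280 = 0.23 / 0.7266 ≈ 0.32.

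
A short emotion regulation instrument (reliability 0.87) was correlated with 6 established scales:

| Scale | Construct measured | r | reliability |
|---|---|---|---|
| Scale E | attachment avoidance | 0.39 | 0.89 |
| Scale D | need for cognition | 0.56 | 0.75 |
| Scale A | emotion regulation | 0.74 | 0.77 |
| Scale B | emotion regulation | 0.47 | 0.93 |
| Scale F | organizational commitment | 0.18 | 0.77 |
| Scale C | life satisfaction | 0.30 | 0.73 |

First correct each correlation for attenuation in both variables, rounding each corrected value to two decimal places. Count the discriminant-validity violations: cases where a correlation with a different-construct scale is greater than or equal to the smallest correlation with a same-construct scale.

Disattenuated r (r / √(r_scale · r_new)):
  Scale E (disc): 0.39 / √(0.89·0.87) = 0.44
  Scale D (disc): 0.56 / √(0.75·0.87) = 0.69
  Scale A (conv): 0.74 / √(0.77·0.87) = 0.90
  Scale B (conv): 0.47 / √(0.93·0.87) = 0.52
  Scale F (disc): 0.18 / √(0.77·0.87) = 0.22
  Scale C (disc): 0.30 / √(0.73·0.87) = 0.38
Smallest convergent = 0.52. Discriminant values: 0.44, 0.69, 0.22, 0.38; count ≥ 0.52 → 1.

1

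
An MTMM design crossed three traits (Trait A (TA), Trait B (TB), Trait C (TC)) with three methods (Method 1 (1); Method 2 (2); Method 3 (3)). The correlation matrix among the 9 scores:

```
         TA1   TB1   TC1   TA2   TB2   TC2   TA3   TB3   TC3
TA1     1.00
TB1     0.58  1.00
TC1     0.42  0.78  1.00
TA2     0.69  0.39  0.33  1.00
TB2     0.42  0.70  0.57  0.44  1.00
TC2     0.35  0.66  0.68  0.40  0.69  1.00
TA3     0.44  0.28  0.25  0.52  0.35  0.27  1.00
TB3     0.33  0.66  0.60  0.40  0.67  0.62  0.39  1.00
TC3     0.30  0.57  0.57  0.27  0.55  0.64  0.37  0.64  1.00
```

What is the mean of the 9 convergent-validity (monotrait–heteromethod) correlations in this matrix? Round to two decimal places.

0.62

Convergent values: 0.69, 0.44, 0.52, 0.70, 0.66, 0.67, 0.68, 0.57, 0.64; mean = 5.57/9 = 0.62.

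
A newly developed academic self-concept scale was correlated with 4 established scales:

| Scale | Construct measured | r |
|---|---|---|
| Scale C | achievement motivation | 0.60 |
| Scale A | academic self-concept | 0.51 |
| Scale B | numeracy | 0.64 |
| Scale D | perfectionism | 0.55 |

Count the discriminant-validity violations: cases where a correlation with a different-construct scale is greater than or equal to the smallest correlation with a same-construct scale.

Convergent (same construct = academic self-concept): Scale A.
Smallest convergent = 0.51. Discriminant values: 0.60, 0.64, 0.55; count ≥ 0.51 → 3.

3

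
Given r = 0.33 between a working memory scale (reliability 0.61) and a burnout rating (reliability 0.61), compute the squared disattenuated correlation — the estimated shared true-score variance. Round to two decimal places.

0.29

Disattenuated r = 0.33 / √(0.61 × 0.61) = 0.33 / 0.6100 = 0.5410.
Shared true-score variance = 0.5410² = 0.2927 ≈ 0.29.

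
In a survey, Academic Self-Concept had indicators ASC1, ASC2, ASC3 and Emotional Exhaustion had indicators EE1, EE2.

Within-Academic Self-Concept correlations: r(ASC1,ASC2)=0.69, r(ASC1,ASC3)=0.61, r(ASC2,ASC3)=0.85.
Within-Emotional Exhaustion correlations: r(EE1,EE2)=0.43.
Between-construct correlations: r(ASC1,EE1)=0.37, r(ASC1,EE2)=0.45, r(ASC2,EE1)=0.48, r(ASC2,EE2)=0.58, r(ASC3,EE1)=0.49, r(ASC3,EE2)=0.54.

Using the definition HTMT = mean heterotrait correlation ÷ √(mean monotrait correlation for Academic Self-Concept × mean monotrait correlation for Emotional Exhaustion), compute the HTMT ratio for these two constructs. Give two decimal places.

Between-construct mean = 2.91/6 = 0.4850.
Mean within-ASC = 2.15/3 = 0.7167; mean within-EE = 0.43/1 = 0.4300.
Geometric mean = √(0.7167 × 0.4300) = 0.5551.
HTMT = 0.4850 / 0.5551 = 0.87.

0.87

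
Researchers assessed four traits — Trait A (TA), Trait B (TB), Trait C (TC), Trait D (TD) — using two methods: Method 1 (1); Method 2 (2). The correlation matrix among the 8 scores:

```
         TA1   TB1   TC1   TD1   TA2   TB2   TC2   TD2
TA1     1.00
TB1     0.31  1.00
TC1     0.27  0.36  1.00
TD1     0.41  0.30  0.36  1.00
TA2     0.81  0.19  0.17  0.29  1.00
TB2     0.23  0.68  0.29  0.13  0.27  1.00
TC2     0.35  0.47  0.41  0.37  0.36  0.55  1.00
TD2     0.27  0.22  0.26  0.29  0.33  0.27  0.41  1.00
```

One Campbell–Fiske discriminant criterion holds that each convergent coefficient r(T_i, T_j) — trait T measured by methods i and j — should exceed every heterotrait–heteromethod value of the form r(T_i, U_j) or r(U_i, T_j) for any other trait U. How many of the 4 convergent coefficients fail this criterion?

2

Each convergent coefficient versus the relevant comparison correlations:
TA (methods 1·2): 0.81 vs {0.23, 0.19, 0.35, 0.17, 0.27, 0.29} → pass.
TB (methods 1·2): 0.68 vs {0.19, 0.23, 0.47, 0.29, 0.22, 0.13} → pass.
TC (methods 1·2): 0.41 vs {0.17, 0.35, 0.29, 0.47, 0.26, 0.37} → fail.
TD (methods 1·2): 0.29 vs {0.29, 0.27, 0.13, 0.22, 0.37, 0.26} → fail.
2 of 4 fail.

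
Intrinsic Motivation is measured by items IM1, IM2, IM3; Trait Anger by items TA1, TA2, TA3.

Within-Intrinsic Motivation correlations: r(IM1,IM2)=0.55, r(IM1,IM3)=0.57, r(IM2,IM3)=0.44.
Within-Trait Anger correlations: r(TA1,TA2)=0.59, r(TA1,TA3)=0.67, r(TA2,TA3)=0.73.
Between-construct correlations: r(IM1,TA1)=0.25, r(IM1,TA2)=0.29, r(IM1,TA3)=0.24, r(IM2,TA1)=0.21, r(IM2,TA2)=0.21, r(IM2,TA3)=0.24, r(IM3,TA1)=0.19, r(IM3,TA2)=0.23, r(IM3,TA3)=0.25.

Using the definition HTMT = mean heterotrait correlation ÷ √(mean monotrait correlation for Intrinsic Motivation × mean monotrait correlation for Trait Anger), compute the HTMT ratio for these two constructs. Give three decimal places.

0.399

Mean between = 2.11/9 = 0.2344.
Mean within-IM = 1.56/3 = 0.5200; mean within-TA = 1.99/3 = 0.6633.
Geometric mean = √(0.5200 × 0.6633) = 0.5873.
HTMT = 0.2344 / 0.5873 = 0.399.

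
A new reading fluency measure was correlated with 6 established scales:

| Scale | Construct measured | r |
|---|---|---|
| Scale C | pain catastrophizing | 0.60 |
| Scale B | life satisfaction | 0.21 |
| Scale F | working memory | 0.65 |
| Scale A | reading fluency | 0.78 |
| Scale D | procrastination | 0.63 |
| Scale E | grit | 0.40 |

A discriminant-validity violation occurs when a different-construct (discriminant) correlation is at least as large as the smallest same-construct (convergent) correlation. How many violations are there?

0

Convergent (same construct = reading fluency): Scale A.
Smallest convergent = 0.78. Discriminant values: 0.60, 0.21, 0.65, 0.63, 0.40; count ≥ 0.78 → 0.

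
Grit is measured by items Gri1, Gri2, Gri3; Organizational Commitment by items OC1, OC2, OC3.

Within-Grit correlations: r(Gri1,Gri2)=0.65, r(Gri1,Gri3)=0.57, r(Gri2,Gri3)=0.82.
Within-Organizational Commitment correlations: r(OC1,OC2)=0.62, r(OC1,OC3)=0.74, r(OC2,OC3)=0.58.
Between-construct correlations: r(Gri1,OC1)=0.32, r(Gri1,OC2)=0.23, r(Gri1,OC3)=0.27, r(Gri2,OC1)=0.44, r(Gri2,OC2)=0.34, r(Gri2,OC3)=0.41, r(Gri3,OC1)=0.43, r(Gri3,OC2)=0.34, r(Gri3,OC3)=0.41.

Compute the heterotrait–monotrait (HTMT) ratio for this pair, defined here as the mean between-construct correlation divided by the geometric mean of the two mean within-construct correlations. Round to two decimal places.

0.53

Mean between = 3.19/9 = 0.3544.
Mean within-Gri = 2.04/3 = 0.6800; mean within-OC = 1.94/3 = 0.6467.
Geometric mean = √(0.6800 × 0.6467) = 0.6631.
HTMT = 0.3544 / 0.6631 = 0.53.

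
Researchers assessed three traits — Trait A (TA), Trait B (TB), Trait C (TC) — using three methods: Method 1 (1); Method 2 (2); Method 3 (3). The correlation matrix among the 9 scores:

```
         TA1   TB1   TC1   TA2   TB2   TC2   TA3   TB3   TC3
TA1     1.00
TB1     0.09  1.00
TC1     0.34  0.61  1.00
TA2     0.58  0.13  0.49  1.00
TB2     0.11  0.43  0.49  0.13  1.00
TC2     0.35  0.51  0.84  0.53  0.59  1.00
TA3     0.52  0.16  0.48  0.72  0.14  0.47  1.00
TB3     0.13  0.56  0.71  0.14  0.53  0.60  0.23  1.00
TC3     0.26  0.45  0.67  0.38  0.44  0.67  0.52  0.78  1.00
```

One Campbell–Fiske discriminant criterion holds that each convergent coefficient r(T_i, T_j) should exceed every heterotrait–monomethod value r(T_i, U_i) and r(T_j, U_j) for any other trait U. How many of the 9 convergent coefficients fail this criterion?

Each convergent coefficient versus the relevant comparison correlations:
TA (methods 1·2): 0.58 vs {0.09, 0.13, 0.34, 0.53} → pass.
TA (methods 1·3): 0.52 vs {0.09, 0.23, 0.34, 0.52} → fail.
TA (methods 2·3): 0.72 vs {0.13, 0.23, 0.53, 0.52} → pass.
TB (methods 1·2): 0.43 vs {0.09, 0.13, 0.61, 0.59} → fail.
TB (methods 1·3): 0.56 vs {0.09, 0.23, 0.61, 0.78} → fail.
TB (methods 2·3): 0.53 vs {0.13, 0.23, 0.59, 0.78} → fail.
TC (methods 1·2): 0.84 vs {0.34, 0.53, 0.61, 0.59} → pass.
TC (methods 1·3): 0.67 vs {0.34, 0.52, 0.61, 0.78} → fail.
TC (methods 2·3): 0.67 vs {0.53, 0.52, 0.59, 0.78} → fail.
6 of 9 fail.

6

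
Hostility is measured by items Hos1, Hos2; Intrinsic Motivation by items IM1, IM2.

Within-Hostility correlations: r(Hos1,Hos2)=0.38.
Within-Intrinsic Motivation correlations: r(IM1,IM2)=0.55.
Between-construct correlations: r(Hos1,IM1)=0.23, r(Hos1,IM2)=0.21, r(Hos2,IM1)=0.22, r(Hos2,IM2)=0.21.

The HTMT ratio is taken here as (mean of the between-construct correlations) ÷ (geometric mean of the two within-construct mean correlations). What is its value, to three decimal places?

0.476

Mean between = 0.87/4 = 0.2175.
Mean within-Hos = 0.38/1 = 0.3800; mean within-IM = 0.55/1 = 0.5500.
Geometric mean = √(0.3800 × 0.5500) = 0.4572.
HTMT = 0.2175 / 0.4572 = 0.476.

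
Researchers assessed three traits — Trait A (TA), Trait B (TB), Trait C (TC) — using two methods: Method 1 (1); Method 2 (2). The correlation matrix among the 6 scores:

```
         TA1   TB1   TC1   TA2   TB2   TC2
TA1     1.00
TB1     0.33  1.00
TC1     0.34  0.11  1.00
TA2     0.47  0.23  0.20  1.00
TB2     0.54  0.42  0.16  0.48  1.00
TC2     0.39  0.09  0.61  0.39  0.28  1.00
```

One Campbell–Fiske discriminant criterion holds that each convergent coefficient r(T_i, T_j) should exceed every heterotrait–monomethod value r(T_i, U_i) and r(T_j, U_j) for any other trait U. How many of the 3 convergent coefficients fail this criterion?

Checking each validity diagonal entry against its comparison values:
TA (methods 1·2): 0.47 vs {0.33, 0.48, 0.34, 0.39} → fail.
TB (methods 1·2): 0.42 vs {0.33, 0.48, 0.11, 0.28} → fail.
TC (methods 1·2): 0.61 vs {0.34, 0.39, 0.11, 0.28} → pass.
2 of 3 fail.

2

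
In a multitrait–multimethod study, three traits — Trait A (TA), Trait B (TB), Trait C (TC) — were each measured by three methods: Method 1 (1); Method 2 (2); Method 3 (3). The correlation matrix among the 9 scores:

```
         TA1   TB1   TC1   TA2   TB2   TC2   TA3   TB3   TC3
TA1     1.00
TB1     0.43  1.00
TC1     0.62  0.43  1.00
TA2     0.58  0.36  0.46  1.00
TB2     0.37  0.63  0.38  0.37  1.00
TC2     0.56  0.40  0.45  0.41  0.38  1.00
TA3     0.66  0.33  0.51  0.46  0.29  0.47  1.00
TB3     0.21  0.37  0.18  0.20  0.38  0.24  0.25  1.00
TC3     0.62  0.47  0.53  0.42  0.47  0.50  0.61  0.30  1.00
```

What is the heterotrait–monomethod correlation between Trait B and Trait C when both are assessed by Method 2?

0.38

Different traits, same method: r(TB2, TC2) = 0.38.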